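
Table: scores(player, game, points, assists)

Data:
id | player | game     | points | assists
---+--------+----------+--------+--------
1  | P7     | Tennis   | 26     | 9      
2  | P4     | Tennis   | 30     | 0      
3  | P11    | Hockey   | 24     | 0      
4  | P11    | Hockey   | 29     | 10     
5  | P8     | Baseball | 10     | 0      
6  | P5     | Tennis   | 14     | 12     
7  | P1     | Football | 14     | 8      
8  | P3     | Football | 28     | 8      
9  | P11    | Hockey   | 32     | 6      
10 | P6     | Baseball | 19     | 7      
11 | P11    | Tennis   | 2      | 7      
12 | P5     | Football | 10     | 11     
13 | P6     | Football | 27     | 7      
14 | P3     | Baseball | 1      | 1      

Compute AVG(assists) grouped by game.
SELECT game, AVG(assists) as result
FROM scores
GROUP BY game

Result:
  Baseball: 2.67
  Football: 8.50
  Hockey: 5.33
  Tennis: 7.00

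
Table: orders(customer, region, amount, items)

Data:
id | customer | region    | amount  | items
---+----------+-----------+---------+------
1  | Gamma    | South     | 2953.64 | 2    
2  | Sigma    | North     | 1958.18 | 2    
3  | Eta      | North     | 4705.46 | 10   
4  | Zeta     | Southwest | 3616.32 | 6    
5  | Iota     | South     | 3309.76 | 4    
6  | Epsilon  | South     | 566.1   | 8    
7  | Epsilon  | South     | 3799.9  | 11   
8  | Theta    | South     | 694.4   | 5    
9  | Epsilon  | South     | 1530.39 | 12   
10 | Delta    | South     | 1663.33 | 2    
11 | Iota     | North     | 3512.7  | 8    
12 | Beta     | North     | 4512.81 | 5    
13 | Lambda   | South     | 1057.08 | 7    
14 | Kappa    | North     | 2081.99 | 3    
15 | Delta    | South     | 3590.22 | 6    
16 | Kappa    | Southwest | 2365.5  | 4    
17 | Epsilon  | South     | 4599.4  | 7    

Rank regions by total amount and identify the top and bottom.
SELECT region, SUM(amount)
FROM orders
GROUP BY region
ORDER BY SUM(amount)

All groups:
  Southwest: 5981.82
  North: 16771.14
  South: 23764.22

Highest: South (23764.22)
Lowest: Southwest (5981.82)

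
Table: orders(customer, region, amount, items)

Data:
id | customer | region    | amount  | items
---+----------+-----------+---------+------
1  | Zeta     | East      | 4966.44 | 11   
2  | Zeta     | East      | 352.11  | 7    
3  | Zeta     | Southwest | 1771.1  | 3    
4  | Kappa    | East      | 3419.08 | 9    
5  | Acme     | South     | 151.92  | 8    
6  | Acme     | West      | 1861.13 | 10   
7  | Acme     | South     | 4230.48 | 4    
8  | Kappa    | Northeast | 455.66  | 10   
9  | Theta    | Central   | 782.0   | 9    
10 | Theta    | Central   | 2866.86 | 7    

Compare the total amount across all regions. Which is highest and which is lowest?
SELECT region, SUM(amount)
FROM orders
GROUP BY region
ORDER BY SUM(amount)

All groups:
  Northeast: 455.66
  Southwest: 1771.10
  West: 1861.13
  Central: 3648.86
  South: 4382.40
  East: 8737.63

Highest: East (8737.63)
Lowest: Northeast (455.66)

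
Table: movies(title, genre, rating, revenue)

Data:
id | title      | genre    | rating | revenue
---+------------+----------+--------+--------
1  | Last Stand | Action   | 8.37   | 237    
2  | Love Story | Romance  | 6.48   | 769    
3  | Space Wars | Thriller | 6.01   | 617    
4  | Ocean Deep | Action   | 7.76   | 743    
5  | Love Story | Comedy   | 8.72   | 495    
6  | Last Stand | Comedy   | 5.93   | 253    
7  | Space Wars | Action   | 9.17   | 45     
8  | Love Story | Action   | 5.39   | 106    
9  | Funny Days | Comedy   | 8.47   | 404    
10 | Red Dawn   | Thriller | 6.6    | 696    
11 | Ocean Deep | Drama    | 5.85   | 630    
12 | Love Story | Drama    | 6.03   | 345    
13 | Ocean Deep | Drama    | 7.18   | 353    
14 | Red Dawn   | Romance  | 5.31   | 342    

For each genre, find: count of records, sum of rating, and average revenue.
SELECT genre,
       COUNT(*) as cnt,
       SUM(rating) as total_rating,
       AVG(revenue) as avg_revenue
FROM movies
GROUP BY genre

Result:
  Action: 4 records, 30.69 total rating, 282.75 avg revenue
  Comedy: 3 records, 23.12 total rating, 384.00 avg revenue
  Drama: 3 records, 19.06 total rating, 442.67 avg revenue
  Romance: 2 records, 11.79 total rating, 555.50 avg revenue
  Thriller: 2 records, 12.61 total rating, 656.50 avg revenue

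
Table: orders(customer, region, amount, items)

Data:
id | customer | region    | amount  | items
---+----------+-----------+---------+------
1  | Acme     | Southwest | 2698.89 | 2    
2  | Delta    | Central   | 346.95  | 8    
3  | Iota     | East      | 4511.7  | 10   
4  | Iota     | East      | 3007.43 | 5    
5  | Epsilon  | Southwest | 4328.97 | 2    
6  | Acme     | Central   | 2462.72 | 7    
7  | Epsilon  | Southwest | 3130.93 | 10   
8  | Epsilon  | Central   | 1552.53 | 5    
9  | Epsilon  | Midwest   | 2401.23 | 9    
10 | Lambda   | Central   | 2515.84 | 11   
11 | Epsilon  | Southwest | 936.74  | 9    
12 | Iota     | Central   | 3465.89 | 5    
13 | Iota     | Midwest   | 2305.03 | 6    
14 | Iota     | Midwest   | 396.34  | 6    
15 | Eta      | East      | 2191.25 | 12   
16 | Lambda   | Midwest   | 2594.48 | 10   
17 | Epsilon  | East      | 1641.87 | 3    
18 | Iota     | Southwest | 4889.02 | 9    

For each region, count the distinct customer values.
SELECT region, COUNT(DISTINCT customer)
FROM orders
GROUP BY region

Result:
  Central: 5 distinct
  East: 3 distinct
  Midwest: 3 distinct
  Southwest: 3 distinct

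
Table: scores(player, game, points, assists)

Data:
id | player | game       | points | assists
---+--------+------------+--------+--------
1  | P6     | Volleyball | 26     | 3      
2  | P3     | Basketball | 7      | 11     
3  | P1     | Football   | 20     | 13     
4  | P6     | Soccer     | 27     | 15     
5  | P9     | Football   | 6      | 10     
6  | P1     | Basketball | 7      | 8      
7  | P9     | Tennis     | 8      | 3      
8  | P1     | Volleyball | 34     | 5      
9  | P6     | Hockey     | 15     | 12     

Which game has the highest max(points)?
SELECT game, MAX(points) as val
FROM scores
GROUP BY game
ORDER BY val DESC
LIMIT 1

Result: Volleyball with max(points) = 34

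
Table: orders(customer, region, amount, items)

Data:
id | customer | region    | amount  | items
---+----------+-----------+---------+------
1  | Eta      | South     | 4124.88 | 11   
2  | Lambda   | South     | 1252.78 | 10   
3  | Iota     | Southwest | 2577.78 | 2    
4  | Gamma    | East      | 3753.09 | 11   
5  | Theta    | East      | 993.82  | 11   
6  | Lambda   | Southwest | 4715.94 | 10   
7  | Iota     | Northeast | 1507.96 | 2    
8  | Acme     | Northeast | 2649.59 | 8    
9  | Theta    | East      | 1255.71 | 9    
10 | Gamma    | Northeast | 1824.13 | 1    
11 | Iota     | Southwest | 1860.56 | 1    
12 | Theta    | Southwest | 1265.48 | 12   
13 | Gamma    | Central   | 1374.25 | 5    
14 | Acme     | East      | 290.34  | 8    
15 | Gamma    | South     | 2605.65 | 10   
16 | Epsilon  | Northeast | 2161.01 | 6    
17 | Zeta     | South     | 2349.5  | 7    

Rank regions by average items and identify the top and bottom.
SELECT region, AVG(items)
FROM orders
GROUP BY region
ORDER BY AVG(items)

All groups:
  Northeast: 4.25
  Central: 5.00
  Southwest: 6.25
  South: 9.50
  East: 9.75

Highest: East (9.75)
Lowest: Northeast (4.25)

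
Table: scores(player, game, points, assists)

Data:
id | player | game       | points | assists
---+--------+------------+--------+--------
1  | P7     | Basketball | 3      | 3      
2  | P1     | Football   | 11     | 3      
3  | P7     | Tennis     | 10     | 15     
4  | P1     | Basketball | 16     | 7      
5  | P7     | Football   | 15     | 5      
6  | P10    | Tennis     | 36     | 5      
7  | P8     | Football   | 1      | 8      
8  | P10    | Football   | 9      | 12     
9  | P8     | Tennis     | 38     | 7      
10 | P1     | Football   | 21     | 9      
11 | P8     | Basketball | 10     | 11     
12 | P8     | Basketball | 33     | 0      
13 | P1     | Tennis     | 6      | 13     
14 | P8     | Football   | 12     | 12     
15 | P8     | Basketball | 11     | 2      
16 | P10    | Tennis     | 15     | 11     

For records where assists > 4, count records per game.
SELECT game, COUNT(*)
FROM scores
WHERE assists > 4
GROUP BY game

Note: WHERE filters rows before grouping.

Result:
  Basketball: 2
  Football: 5
  Tennis: 5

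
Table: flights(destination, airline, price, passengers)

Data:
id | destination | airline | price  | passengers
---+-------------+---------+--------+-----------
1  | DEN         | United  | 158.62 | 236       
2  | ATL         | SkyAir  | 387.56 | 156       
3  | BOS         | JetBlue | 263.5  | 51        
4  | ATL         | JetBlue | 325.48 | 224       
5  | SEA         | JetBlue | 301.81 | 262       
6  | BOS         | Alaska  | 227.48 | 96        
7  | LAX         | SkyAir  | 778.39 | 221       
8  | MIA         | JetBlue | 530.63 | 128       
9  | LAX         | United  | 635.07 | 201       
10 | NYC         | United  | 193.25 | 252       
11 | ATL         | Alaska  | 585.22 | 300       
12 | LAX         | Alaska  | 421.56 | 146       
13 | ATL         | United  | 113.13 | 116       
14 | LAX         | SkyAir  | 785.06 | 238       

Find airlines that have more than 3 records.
SELECT airline, COUNT(*) as cnt
FROM flights
GROUP BY airline
HAVING COUNT(*) > 3

Result:
  JetBlue: 4
  United: 4

Note: HAVING filters groups after aggregation, WHERE filters rows before.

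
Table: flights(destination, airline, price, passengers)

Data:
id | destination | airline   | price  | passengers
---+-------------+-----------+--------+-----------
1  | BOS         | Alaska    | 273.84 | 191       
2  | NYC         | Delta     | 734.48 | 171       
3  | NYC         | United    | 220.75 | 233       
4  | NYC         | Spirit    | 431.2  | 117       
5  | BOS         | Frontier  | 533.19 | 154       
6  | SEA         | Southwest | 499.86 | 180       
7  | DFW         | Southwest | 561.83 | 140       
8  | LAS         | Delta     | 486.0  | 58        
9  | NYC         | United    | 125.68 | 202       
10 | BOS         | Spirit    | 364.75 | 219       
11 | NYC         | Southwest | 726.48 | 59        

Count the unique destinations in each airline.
SELECT airline, COUNT(DISTINCT destination)
FROM flights
GROUP BY airline

Result:
  Alaska: 1 distinct
  Delta: 2 distinct
  Frontier: 1 distinct
  Southwest: 3 distinct
  Spirit: 2 distinct
  United: 1 distinct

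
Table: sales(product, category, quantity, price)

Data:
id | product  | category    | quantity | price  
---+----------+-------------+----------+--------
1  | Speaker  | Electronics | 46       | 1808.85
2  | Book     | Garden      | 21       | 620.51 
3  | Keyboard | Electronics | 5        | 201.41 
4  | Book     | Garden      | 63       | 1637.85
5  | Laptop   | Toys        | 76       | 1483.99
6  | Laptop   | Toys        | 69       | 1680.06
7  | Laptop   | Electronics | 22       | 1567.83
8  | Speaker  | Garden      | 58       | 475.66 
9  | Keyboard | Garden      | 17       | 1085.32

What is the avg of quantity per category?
SELECT category, AVG(quantity) as result
FROM sales
GROUP BY category

Result:
  Electronics: 24.33
  Garden: 39.75
  Toys: 72.50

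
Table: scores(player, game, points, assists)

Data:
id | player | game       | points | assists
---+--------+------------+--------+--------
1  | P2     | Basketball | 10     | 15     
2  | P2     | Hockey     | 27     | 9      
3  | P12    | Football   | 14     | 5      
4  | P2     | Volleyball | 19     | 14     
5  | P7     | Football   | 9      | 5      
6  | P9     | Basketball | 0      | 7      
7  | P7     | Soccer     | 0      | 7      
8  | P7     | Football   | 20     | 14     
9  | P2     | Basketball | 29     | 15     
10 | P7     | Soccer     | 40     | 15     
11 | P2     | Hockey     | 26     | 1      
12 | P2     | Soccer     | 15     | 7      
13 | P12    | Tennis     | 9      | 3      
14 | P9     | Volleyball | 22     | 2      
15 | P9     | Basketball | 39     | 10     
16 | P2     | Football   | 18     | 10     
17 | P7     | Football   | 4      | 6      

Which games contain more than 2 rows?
SELECT game, COUNT(*) as cnt
FROM scores
GROUP BY game
HAVING COUNT(*) > 2

Result:
  Basketball: 4
  Football: 5
  Soccer: 3

Note: HAVING filters groups after aggregation, WHERE filters rows before.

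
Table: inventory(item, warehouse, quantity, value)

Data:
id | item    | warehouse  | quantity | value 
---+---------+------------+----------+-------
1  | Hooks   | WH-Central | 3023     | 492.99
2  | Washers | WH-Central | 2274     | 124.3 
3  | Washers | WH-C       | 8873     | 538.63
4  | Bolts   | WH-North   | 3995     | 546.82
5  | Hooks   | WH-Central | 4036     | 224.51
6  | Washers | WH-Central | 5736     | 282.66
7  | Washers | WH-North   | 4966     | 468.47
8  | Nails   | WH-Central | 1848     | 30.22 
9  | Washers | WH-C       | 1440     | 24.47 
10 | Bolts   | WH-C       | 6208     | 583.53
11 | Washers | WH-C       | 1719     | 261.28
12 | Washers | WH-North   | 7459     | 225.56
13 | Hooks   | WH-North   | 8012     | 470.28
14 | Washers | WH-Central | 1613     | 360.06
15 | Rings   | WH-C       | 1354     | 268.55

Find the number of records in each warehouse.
SELECT warehouse, COUNT(*) as count
FROM inventory
GROUP BY warehouse

Result:
  WH-C: 5
  WH-Central: 6
  WH-North: 4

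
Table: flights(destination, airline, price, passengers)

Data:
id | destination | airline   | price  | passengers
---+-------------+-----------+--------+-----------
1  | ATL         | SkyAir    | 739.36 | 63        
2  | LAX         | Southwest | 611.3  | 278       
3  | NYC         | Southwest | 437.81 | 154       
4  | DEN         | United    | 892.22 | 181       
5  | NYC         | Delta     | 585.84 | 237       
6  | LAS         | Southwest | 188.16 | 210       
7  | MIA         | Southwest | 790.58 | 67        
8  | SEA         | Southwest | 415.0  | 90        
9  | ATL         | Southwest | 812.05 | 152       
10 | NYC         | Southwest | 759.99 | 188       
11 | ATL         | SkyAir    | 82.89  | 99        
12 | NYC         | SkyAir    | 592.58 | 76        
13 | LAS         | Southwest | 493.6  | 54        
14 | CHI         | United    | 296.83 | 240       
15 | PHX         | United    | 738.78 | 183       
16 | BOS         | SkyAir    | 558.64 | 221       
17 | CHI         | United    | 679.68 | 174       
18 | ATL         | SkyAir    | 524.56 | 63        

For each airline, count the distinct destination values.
SELECT airline, COUNT(DISTINCT destination)
FROM flights
GROUP BY airline

Result:
  Delta: 1 distinct
  SkyAir: 3 distinct
  Southwest: 6 distinct
  United: 3 distinct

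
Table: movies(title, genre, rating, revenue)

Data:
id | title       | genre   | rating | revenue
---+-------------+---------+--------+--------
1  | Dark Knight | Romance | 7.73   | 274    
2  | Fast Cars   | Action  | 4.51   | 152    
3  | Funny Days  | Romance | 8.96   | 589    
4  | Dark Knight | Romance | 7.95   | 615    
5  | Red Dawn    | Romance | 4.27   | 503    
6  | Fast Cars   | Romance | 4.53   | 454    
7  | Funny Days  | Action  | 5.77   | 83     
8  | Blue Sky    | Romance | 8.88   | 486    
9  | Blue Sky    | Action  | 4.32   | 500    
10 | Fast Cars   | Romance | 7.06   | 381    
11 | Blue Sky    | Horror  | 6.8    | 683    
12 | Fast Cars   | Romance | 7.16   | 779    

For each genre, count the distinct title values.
SELECT genre, COUNT(DISTINCT title)
FROM movies
GROUP BY genre

Result:
  Action: 3 distinct
  Horror: 1 distinct
  Romance: 5 distinct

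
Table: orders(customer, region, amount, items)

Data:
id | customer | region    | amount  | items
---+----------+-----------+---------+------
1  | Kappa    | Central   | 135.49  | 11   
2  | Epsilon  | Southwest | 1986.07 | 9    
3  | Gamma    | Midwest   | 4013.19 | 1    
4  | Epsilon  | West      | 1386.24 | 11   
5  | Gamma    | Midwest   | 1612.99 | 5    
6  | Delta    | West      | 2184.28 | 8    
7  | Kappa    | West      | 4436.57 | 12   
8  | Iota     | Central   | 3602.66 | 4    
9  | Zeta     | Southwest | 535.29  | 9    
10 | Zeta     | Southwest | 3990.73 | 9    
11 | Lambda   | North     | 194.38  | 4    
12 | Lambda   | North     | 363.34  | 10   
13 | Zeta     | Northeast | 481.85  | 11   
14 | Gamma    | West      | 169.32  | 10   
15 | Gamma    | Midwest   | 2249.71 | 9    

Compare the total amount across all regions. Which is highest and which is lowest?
SELECT region, SUM(amount)
FROM orders
GROUP BY region
ORDER BY SUM(amount)

All groups:
  Northeast: 481.85
  North: 557.72
  Central: 3738.15
  Southwest: 6512.09
  Midwest: 7875.89
  West: 8176.41

Highest: West (8176.41)
Lowest: Northeast (481.85)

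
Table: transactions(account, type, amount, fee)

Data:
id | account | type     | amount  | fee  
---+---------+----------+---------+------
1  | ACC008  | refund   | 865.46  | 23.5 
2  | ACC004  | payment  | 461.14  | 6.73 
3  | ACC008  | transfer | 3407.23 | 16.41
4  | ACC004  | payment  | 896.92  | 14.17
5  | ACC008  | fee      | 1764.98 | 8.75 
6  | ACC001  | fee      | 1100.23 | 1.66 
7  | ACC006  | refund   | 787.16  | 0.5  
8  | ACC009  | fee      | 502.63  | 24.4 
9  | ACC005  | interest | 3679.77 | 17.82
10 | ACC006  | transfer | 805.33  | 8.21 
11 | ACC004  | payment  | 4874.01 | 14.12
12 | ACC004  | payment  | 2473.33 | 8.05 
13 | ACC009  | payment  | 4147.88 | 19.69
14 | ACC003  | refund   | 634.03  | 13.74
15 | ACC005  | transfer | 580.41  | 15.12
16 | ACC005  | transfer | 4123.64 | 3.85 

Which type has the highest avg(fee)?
SELECT type, AVG(fee) as val
FROM transactions
GROUP BY type
ORDER BY val DESC
LIMIT 1

Result: interest with avg(fee) = 17.82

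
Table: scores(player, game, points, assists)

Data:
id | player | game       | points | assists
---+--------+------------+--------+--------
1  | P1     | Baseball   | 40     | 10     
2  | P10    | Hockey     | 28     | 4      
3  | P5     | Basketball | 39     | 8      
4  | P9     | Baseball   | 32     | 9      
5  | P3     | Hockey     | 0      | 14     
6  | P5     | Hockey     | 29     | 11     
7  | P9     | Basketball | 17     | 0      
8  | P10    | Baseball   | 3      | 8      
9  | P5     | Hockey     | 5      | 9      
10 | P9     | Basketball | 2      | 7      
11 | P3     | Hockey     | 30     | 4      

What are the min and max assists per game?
SELECT game, MIN(assists), MAX(assists)
FROM scores
GROUP BY game

Result:
  Baseball: min=8, max=10
  Basketball: min=0, max=8
  Hockey: min=4, max=14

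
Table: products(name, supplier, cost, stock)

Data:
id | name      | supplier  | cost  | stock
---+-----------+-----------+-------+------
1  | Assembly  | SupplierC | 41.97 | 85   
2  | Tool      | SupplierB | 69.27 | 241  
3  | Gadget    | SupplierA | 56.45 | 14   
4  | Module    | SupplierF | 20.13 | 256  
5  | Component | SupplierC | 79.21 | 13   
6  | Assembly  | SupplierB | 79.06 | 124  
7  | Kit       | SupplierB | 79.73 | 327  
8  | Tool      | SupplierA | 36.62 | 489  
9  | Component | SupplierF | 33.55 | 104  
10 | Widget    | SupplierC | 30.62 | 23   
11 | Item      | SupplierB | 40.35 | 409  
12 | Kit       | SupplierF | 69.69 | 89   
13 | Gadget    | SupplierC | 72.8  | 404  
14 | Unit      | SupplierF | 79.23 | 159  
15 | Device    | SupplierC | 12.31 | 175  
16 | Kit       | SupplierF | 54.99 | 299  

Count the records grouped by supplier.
SELECT supplier, COUNT(*) as count
FROM products
GROUP BY supplier

Result:
  SupplierA: 2
  SupplierB: 4
  SupplierC: 5
  SupplierF: 5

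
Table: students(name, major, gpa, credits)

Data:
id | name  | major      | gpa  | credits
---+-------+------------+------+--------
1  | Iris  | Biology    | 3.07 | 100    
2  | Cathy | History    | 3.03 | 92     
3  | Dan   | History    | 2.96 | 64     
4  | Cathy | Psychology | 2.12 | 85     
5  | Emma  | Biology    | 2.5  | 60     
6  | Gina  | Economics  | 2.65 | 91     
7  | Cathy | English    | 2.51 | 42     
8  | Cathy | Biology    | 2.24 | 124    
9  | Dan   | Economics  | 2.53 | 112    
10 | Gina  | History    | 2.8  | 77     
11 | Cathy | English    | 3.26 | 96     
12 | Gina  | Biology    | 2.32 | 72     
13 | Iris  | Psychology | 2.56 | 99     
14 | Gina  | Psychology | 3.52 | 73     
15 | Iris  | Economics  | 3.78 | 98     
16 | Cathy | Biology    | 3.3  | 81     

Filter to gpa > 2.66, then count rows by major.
SELECT major, COUNT(*)
FROM students
WHERE gpa > 2.66
GROUP BY major

Note: WHERE filters rows before grouping.

Result:
  Biology: 2
  Economics: 1
  English: 1
  History: 3
  Psychology: 1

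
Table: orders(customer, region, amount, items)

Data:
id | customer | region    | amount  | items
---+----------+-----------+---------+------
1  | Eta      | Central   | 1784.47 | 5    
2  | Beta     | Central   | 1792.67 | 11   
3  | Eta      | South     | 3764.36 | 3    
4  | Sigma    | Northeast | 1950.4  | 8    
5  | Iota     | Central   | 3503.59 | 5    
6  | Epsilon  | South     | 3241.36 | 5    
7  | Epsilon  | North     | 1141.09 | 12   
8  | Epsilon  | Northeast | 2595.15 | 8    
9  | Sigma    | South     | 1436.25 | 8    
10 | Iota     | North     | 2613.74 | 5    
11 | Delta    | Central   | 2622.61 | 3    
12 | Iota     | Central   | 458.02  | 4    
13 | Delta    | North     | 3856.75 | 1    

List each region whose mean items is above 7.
SELECT region, AVG(items)
FROM orders
GROUP BY region
HAVING AVG(items) > 7

Result:
  Northeast: avg=8.00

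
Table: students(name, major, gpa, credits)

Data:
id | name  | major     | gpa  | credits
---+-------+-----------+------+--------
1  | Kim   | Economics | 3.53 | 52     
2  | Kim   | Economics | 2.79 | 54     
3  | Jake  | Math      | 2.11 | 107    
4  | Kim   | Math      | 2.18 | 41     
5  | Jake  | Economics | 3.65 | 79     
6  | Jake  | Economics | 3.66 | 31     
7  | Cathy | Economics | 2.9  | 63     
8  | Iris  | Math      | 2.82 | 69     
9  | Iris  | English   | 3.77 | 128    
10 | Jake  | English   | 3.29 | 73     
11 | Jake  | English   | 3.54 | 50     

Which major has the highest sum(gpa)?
SELECT major, SUM(gpa) as val
FROM students
GROUP BY major
ORDER BY val DESC
LIMIT 1

Result: Economics with sum(gpa) = 16.53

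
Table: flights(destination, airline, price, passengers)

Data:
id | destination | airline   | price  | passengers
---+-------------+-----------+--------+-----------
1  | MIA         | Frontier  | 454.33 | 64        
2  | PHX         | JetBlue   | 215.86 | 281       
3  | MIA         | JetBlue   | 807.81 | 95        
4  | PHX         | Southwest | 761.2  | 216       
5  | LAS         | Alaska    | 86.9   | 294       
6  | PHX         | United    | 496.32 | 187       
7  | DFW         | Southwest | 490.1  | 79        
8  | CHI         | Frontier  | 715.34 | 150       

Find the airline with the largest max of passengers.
SELECT airline, MAX(passengers) as val
FROM flights
GROUP BY airline
ORDER BY val DESC
LIMIT 1

Result: Alaska with max(passengers) = 294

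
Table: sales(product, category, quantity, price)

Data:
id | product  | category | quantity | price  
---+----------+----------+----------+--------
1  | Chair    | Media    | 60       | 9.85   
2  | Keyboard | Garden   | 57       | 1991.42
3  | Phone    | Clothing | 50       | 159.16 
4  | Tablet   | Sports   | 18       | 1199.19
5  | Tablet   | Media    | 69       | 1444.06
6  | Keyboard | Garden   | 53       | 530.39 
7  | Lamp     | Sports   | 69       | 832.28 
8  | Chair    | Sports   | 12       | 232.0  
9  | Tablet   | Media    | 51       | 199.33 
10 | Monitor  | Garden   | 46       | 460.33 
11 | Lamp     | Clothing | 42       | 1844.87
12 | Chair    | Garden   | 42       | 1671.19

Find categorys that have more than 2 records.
SELECT category, COUNT(*) as cnt
FROM sales
GROUP BY category
HAVING COUNT(*) > 2

Result:
  Garden: 4
  Media: 3
  Sports: 3

Note: HAVING filters groups after aggregation, WHERE filters rows before.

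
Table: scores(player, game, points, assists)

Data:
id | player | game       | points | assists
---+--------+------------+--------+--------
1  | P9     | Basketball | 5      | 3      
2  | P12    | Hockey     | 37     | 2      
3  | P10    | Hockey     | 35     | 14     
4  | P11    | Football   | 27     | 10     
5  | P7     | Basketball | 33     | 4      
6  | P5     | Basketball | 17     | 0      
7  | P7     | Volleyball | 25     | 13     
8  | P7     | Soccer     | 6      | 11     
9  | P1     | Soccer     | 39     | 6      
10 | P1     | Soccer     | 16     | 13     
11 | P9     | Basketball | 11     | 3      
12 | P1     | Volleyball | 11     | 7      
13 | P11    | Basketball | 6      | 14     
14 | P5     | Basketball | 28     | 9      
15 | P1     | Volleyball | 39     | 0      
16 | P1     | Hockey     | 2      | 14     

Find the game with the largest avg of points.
SELECT game, AVG(points) as val
FROM scores
GROUP BY game
ORDER BY val DESC
LIMIT 1

Result: Football with avg(points) = 27.00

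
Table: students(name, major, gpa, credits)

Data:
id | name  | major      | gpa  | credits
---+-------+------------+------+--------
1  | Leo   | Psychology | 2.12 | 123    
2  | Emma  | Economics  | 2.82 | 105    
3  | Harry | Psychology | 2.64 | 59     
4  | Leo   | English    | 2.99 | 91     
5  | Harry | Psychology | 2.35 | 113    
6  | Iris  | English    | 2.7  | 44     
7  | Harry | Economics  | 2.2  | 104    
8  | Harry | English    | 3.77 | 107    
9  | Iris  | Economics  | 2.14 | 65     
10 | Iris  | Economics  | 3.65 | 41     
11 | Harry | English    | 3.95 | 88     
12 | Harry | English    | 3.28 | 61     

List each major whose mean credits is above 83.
SELECT major, AVG(credits)
FROM students
GROUP BY major
HAVING AVG(credits) > 83

Result:
  Psychology: avg=98.33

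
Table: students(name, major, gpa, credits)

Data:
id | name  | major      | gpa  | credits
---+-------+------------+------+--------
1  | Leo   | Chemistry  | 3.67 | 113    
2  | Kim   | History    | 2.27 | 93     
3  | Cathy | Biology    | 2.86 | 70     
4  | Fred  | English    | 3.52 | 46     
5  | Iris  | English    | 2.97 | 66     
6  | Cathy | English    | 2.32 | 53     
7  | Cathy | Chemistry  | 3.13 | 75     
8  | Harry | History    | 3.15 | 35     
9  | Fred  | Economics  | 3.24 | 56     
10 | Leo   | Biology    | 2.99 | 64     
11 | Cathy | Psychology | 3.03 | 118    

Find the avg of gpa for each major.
SELECT major, AVG(gpa) as result
FROM students
GROUP BY major

Result:
  Biology: 2.93
  Chemistry: 3.40
  Economics: 3.24
  English: 2.94
  History: 2.71
  Psychology: 3.03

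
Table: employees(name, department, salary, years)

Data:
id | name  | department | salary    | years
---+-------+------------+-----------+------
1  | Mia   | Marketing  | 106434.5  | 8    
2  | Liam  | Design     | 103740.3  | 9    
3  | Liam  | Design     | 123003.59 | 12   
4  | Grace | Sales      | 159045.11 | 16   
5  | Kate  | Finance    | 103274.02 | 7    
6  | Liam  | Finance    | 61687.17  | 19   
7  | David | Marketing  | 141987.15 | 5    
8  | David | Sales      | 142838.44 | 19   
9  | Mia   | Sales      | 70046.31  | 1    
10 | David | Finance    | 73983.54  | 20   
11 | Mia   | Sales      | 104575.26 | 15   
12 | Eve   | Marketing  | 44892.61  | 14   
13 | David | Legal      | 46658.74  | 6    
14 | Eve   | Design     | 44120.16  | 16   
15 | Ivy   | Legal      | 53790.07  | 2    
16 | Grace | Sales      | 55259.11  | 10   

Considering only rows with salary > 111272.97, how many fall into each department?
SELECT department, COUNT(*)
FROM employees
WHERE salary > 111272.97
GROUP BY department

Note: WHERE filters rows before grouping.

Result:
  Design: 1
  Marketing: 1
  Sales: 2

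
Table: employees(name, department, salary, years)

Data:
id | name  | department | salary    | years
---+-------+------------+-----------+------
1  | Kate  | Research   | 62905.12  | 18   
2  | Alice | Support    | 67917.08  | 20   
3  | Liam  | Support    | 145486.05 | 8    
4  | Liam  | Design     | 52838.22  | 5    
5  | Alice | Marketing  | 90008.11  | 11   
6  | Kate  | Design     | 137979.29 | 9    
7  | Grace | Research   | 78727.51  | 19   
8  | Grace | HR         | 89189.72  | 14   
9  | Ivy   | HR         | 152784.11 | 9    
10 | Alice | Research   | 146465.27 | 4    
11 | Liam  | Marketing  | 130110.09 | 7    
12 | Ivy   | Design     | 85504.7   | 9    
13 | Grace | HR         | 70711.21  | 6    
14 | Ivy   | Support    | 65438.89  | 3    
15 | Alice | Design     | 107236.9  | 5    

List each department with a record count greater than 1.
SELECT department, COUNT(*) as cnt
FROM employees
GROUP BY department
HAVING COUNT(*) > 1

Result:
  Design: 4
  HR: 3
  Marketing: 2
  Research: 3
  Support: 3

Note: HAVING filters groups after aggregation, WHERE filters rows before.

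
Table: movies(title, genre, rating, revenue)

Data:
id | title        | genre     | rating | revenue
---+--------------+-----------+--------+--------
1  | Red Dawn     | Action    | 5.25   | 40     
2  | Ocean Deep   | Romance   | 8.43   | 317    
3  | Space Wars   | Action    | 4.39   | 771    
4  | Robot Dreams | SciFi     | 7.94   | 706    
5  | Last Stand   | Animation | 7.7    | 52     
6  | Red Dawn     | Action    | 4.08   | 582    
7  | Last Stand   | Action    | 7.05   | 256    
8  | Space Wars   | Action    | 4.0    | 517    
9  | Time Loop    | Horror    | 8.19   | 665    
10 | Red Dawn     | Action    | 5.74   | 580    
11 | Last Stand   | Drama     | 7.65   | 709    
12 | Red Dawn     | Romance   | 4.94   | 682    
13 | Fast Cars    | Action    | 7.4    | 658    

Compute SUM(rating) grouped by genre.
SELECT genre, SUM(rating) as result
FROM movies
GROUP BY genre

Result:
  Action: 37.91
  Animation: 7.70
  Drama: 7.65
  Horror: 8.19
  Romance: 13.37
  SciFi: 7.94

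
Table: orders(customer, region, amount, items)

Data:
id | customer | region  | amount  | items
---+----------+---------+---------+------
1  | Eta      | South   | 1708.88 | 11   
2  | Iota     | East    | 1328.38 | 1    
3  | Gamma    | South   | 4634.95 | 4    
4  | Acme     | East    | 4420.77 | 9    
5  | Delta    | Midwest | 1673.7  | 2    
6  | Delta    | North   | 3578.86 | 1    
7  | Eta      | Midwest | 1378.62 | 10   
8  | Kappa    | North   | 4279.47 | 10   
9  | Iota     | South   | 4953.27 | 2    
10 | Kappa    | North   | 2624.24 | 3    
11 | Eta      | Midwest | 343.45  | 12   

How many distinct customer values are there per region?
SELECT region, COUNT(DISTINCT customer)
FROM orders
GROUP BY region

Result:
  East: 2 distinct
  Midwest: 2 distinct
  North: 2 distinct
  South: 3 distinct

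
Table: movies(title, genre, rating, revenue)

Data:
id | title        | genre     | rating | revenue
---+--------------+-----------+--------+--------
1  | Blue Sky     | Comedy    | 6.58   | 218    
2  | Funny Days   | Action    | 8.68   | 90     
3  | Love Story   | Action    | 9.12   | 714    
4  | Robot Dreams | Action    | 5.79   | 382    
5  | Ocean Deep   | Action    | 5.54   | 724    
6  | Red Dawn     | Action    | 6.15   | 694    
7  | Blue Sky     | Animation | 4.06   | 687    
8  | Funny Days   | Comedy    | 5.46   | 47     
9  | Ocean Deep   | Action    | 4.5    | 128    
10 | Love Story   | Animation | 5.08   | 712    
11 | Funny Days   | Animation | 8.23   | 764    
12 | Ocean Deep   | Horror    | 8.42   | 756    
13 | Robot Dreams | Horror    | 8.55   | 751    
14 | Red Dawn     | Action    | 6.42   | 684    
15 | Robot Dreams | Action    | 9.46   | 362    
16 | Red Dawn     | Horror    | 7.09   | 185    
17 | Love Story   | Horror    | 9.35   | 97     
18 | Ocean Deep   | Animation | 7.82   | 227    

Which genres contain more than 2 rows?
SELECT genre, COUNT(*) as cnt
FROM movies
GROUP BY genre
HAVING COUNT(*) > 2

Result:
  Action: 8
  Animation: 4
  Horror: 4

Note: HAVING filters groups after aggregation, WHERE filters rows before.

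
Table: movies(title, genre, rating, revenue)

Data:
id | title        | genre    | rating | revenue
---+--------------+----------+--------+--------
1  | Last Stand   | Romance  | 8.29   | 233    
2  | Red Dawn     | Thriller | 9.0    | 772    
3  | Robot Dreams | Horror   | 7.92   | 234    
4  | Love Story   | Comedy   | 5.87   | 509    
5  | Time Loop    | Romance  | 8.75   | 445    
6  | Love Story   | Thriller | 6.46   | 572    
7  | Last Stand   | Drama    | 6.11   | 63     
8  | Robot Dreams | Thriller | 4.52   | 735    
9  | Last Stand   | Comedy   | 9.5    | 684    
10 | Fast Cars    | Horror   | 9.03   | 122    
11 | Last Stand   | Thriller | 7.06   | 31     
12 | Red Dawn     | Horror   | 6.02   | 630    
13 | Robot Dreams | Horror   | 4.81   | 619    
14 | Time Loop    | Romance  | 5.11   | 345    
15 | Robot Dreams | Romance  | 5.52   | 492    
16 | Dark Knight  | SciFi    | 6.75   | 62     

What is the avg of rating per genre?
SELECT genre, AVG(rating) as result
FROM movies
GROUP BY genre

Result:
  Comedy: 7.69
  Drama: 6.11
  Horror: 6.95
  Romance: 6.92
  SciFi: 6.75
  Thriller: 6.76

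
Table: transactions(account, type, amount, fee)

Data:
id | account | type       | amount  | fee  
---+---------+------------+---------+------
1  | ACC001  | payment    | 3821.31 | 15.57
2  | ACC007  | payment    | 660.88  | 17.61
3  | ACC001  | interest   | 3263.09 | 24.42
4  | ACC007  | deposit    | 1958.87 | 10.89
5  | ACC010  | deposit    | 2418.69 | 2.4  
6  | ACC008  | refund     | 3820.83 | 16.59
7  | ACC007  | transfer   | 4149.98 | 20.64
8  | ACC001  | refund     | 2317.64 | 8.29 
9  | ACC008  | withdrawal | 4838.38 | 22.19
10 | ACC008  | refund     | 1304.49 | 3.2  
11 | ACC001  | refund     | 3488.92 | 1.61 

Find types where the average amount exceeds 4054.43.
SELECT type, AVG(amount)
FROM transactions
GROUP BY type
HAVING AVG(amount) > 4054.43

Result:
  transfer: avg=4149.98
  withdrawal: avg=4838.38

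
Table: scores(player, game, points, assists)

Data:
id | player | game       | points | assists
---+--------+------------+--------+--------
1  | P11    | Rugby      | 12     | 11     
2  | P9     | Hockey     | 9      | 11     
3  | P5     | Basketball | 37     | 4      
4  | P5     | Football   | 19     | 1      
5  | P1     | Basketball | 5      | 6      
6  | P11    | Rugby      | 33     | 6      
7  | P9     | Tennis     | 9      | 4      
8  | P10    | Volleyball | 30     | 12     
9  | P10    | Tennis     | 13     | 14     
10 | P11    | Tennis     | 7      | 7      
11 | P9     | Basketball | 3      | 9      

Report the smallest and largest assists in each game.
SELECT game, MIN(assists), MAX(assists)
FROM scores
GROUP BY game

Result:
  Basketball: min=4, max=9
  Football: min=1, max=1
  Hockey: min=11, max=11
  Rugby: min=6, max=11
  Tennis: min=4, max=14
  Volleyball: min=12, max=12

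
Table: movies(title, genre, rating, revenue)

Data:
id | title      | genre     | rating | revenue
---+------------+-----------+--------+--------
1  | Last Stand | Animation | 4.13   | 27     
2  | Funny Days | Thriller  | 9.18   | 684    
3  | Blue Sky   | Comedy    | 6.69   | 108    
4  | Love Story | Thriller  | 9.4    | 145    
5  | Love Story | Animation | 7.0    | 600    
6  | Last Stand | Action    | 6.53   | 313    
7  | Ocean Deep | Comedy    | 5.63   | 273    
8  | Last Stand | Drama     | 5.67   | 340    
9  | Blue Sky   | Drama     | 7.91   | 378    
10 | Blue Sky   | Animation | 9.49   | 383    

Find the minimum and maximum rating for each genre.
SELECT genre, MIN(rating), MAX(rating)
FROM movies
GROUP BY genre

Result:
  Action: min=6.53, max=6.53
  Animation: min=4.13, max=9.49
  Comedy: min=5.63, max=6.69
  Drama: min=5.67, max=7.91
  Thriller: min=9.18, max=9.40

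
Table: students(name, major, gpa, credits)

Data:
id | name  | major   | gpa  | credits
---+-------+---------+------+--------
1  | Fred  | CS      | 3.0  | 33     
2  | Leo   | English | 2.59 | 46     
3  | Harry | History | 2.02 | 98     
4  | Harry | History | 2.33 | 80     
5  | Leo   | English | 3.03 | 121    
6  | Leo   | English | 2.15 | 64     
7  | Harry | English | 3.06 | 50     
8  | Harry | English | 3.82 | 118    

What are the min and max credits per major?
SELECT major, MIN(credits), MAX(credits)
FROM students
GROUP BY major

Result:
  CS: min=33, max=33
  English: min=46, max=121
  History: min=80, max=98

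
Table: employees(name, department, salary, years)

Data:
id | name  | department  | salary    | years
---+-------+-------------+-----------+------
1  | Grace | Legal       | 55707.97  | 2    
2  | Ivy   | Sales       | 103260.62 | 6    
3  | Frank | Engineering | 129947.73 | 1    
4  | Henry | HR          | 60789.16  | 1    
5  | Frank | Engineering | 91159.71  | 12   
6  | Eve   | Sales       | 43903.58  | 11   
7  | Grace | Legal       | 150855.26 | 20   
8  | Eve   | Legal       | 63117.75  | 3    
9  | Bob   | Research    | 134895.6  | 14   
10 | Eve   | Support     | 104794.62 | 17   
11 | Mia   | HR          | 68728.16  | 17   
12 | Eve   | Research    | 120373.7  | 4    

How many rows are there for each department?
SELECT department, COUNT(*) as count
FROM employees
GROUP BY department

Result:
  Engineering: 2
  HR: 2
  Legal: 3
  Research: 2
  Sales: 2
  Support: 1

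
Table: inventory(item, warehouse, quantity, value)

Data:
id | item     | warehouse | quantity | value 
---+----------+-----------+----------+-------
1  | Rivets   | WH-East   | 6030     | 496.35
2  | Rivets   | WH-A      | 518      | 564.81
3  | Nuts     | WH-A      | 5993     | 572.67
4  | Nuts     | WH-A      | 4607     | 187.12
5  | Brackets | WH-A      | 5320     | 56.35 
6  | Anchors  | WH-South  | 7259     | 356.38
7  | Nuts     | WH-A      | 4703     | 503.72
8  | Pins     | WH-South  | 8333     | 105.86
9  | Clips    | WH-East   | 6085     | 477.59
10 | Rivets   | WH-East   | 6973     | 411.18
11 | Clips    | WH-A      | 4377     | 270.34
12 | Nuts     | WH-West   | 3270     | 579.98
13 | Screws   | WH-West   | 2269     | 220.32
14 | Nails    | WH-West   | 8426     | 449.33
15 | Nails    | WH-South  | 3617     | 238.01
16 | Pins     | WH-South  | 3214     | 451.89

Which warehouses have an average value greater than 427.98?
SELECT warehouse, AVG(value)
FROM inventory
GROUP BY warehouse
HAVING AVG(value) > 427.98

Result:
  WH-East: avg=461.71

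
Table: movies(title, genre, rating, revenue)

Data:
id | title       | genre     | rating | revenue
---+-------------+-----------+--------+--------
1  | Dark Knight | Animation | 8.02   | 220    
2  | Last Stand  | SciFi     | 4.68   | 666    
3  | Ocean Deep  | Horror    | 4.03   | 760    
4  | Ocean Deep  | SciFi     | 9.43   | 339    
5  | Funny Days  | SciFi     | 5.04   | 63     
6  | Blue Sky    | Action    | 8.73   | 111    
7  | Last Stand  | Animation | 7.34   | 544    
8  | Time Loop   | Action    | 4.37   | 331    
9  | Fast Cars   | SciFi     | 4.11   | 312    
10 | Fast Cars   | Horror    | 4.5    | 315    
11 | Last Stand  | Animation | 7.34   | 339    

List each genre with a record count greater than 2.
SELECT genre, COUNT(*) as cnt
FROM movies
GROUP BY genre
HAVING COUNT(*) > 2

Result:
  Animation: 3
  SciFi: 4

Note: HAVING filters groups after aggregation, WHERE filters rows before.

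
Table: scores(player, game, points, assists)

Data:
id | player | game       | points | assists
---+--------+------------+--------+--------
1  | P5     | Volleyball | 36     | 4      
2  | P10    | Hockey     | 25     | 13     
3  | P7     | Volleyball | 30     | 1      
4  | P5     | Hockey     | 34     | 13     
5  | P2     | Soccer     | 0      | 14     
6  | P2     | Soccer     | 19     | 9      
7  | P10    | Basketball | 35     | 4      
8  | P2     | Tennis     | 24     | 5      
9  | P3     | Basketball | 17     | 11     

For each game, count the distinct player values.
SELECT game, COUNT(DISTINCT player)
FROM scores
GROUP BY game

Result:
  Basketball: 2 distinct
  Hockey: 2 distinct
  Soccer: 1 distinct
  Tennis: 1 distinct
  Volleyball: 2 distinct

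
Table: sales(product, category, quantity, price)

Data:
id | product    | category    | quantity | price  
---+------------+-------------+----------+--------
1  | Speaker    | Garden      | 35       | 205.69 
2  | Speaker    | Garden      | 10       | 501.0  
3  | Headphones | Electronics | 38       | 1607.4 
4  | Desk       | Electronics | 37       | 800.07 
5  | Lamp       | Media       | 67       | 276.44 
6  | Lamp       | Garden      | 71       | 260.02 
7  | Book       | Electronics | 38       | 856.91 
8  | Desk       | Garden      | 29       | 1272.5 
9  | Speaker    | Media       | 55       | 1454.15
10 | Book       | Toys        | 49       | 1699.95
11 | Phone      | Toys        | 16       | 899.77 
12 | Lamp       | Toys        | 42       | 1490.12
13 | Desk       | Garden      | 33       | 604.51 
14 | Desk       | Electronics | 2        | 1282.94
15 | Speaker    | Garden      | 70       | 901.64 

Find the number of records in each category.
SELECT category, COUNT(*) as count
FROM sales
GROUP BY category

Result:
  Electronics: 4
  Garden: 6
  Media: 2
  Toys: 3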